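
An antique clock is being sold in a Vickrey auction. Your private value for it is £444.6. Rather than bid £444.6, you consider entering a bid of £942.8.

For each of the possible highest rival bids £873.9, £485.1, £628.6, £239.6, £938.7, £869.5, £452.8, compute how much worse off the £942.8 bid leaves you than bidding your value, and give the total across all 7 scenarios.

£1581

The deviation costs you only when the competing bid falls strictly between £444.6 and £942.8; elsewhere both bids give the same outcome.
£873.9: truthful payoff £0, deviation payoff −£429.3 → loss £429.3.
£485.1: truthful payoff £0, deviation payoff −£40.5 → loss £40.5.
£628.6: truthful payoff £0, deviation payoff −£184 → loss £184.
£239.6: outcomes coincide → loss £0.
£938.7: truthful payoff £0, deviation payoff −£494.1 → loss £494.1.
£869.5: truthful payoff £0, deviation payoff −£424.9 → loss £424.9.
£452.8: truthful payoff £0, deviation payoff −£8.2 → loss £8.2.
Total loss = £429.3 + £40.5 + £184 + £494.1 + £424.9 + £8.2 = £1581.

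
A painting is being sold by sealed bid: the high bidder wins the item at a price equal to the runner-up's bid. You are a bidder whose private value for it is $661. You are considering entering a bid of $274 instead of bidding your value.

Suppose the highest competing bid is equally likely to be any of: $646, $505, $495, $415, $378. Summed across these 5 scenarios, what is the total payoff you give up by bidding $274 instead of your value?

$866

The deviation costs you only when the competing bid falls strictly between $274 and $661; elsewhere both bids give the same outcome.
$646: truthful payoff $15, deviation payoff $0 → loss $15.
$505: truthful payoff $156, deviation payoff $0 → loss $156.
$495: truthful payoff $166, deviation payoff $0 → loss $166.
$415: truthful payoff $246, deviation payoff $0 → loss $246.
$378: truthful payoff $283, deviation payoff $0 → loss $283.
Total loss = $15 + $156 + $166 + $246 + $283 = $866.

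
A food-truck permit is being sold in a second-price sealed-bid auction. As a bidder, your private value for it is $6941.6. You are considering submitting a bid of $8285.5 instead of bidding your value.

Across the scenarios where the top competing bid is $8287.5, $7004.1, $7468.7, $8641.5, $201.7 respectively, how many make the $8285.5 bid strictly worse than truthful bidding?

The deviation hurts exactly when the highest competing bid lies strictly between $6941.6 and $8285.5 — overbidding then wins at a price above your value.
$8287.5: above both → same outcome either way.
$7004.1: inside the interval → strictly worse (loss $62.5).
$7468.7: inside the interval → strictly worse (loss $527.1).
$8641.5: above both → same outcome either way.
$201.7: below both → same outcome either way.
Count: 2.

2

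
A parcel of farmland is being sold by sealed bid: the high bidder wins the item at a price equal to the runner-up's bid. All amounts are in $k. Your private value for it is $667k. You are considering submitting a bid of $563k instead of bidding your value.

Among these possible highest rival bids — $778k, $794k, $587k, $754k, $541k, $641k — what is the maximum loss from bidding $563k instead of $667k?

$778k: same outcome either way → loss $0k.
$794k: same outcome either way → loss $0k.
$587k: truthful gives $80k, deviation gives $0k → loss $80k.
$754k: same outcome either way → loss $0k.
$541k: same outcome either way → loss $0k.
$641k: truthful gives $26k, deviation gives $0k → loss $26k.
Maximum loss: $80k.

$80k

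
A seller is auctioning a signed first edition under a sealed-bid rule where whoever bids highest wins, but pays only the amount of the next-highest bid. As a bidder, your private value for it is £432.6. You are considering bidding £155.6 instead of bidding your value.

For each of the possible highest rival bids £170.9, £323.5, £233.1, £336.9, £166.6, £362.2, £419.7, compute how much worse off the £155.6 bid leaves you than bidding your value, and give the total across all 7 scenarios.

The deviation costs you only when the competing bid falls strictly between £155.6 and £432.6; elsewhere both bids give the same outcome.
£170.9: truthful payoff £261.7, deviation payoff £0 → loss £261.7.
£323.5: truthful payoff £109.1, deviation payoff £0 → loss £109.1.
£233.1: truthful payoff £199.5, deviation payoff £0 → loss £199.5.
£336.9: truthful payoff £95.7, deviation payoff £0 → loss £95.7.
£166.6: truthful payoff £266, deviation payoff £0 → loss £266.
£362.2: truthful payoff £70.4, deviation payoff £0 → loss £70.4.
£419.7: truthful payoff £12.9, deviation payoff £0 → loss £12.9.
Total loss = £261.7 + £109.1 + £199.5 + £95.7 + £266 + £70.4 + £12.9 = £1015.3.
Truthful bidding weakly dominates here: raising your bid can only win items priced above your value, and lowering it can only forfeit items priced below.

£1015.3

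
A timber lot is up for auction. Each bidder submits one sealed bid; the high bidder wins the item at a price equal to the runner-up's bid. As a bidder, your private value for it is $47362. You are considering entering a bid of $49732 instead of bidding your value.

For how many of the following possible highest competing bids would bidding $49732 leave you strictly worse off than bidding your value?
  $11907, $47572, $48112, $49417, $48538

The deviation hurts exactly when the highest competing bid lies strictly between $47362 and $49732 — overbidding then wins at a price above your value.
$11907: below both → same outcome either way.
$47572: inside the interval → strictly worse (loss $210).
$48112: inside the interval → strictly worse (loss $750).
$49417: inside the interval → strictly worse (loss $2055).
$48538: inside the interval → strictly worse (loss $1176).
Count: 4.

4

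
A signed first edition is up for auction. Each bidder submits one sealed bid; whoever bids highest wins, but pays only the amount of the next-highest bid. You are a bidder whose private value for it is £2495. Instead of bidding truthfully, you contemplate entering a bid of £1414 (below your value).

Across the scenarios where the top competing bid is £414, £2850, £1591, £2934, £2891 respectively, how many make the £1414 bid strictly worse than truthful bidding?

1

The deviation hurts exactly when the highest competing bid lies strictly between £1414 and £2495 — underbidding then forfeits a profitable win.
£414: below both → same outcome either way.
£2850: above both → same outcome either way.
£1591: inside the interval → strictly worse (loss £904).
£2934: above both → same outcome either way.
£2891: above both → same outcome either way.
Count: 1.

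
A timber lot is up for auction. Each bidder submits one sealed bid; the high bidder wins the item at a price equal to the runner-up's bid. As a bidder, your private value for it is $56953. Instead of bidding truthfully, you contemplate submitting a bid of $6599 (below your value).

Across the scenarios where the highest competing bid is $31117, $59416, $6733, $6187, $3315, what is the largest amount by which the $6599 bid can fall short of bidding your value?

$31117: truthful gives $25836, deviation gives $0 → loss $25836.
$59416: same outcome either way → loss $0.
$6733: truthful gives $50220, deviation gives $0 → loss $50220.
$6187: same outcome either way → loss $0.
$3315: same outcome either way → loss $0.
Maximum loss: $50220.

$50220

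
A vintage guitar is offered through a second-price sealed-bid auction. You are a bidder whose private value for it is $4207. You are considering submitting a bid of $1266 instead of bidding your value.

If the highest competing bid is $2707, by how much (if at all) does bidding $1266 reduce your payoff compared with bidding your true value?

$1500

Bidding your value $4207: you win (since $4207 > $2707) and pay $2707. Payoff $1500.
Bidding $1266: you lose. Payoff $0.
The competing bid $2707 lies between your shaded bid and your value, so underbidding forfeits an item you could have won at a profitable price.
Loss from deviating = $1500 − ($0) = $1500.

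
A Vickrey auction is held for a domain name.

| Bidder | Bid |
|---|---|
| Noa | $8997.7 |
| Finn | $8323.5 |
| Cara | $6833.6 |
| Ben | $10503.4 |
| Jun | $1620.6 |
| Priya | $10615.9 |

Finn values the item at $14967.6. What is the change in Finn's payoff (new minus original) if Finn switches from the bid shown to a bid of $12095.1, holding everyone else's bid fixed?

The highest bid among the other bidders is $10615.9; Finn's bid doesn't change that.
Original bid $8323.5: Finn is not highest (top rival bid is $10615.9); payoff $0.
Alternative bid $12095.1: Finn is highest, pays the top rival bid $10615.9; payoff $14967.6 − $10615.9 = $4351.7.
Change in payoff = $4351.7 − ($0) = $4351.7.

$4351.7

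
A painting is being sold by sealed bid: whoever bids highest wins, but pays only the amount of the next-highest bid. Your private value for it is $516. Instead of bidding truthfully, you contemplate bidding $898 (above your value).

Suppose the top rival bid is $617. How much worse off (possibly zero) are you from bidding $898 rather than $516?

Bidding your value $516: you lose (since $516 < $617). Payoff $0.
Bidding $898: you win and pay $617. Payoff $516 − $617 = −$101.
The competing bid $617 lies between your value and your inflated bid, so overbidding wins an item priced above your value.
Loss from deviating = $0 − (−$101) = $101.

$101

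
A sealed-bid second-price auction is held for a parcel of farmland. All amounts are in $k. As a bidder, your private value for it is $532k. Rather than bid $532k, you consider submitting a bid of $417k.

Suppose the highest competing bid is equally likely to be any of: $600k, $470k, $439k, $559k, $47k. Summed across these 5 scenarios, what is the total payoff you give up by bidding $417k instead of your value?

$155k

The deviation costs you only when the competing bid falls strictly between $417k and $532k; elsewhere both bids give the same outcome.
$600k: outcomes coincide → loss $0k.
$470k: truthful payoff $62k, deviation payoff $0k → loss $62k.
$439k: truthful payoff $93k, deviation payoff $0k → loss $93k.
$559k: outcomes coincide → loss $0k.
$47k: outcomes coincide → loss $0k.
Total loss = $62k + $93k = $155k.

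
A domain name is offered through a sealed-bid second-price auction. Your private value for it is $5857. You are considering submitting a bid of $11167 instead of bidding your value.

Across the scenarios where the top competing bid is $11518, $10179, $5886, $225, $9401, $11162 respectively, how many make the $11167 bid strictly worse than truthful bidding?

The deviation hurts exactly when the highest competing bid lies strictly between $5857 and $11167 — overbidding then wins at a price above your value.
$11518: above both → same outcome either way.
$10179: inside the interval → strictly worse (loss $4322).
$5886: inside the interval → strictly worse (loss $29).
$225: below both → same outcome either way.
$9401: inside the interval → strictly worse (loss $3544).
$11162: inside the interval → strictly worse (loss $5305).
Count: 4.

4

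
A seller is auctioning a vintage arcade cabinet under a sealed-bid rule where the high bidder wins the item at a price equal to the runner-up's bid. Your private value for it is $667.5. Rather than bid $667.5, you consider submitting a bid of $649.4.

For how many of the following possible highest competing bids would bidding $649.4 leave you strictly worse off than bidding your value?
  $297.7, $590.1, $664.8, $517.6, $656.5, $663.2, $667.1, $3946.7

The deviation hurts exactly when the highest competing bid lies strictly between $649.4 and $667.5 — underbidding then forfeits a profitable win.
$297.7: below both → same outcome either way.
$590.1: below both → same outcome either way.
$664.8: inside the interval → strictly worse (loss $2.7).
$517.6: below both → same outcome either way.
$656.5: inside the interval → strictly worse (loss $11).
$663.2: inside the interval → strictly worse (loss $4.3).
$667.1: inside the interval → strictly worse (loss $0.4).
$3946.7: above both → same outcome either way.
Count: 4.

4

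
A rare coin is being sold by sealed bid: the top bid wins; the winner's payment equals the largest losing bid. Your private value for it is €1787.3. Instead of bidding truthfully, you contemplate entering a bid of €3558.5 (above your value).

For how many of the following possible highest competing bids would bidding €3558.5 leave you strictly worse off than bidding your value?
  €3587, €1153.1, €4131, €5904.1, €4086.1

0

The deviation hurts exactly when the highest competing bid lies strictly between €1787.3 and €3558.5 — overbidding then wins at a price above your value.
€3587: above both → same outcome either way.
€1153.1: below both → same outcome either way.
€4131: above both → same outcome either way.
€5904.1: above both → same outcome either way.
€4086.1: above both → same outcome either way.
Count: 0.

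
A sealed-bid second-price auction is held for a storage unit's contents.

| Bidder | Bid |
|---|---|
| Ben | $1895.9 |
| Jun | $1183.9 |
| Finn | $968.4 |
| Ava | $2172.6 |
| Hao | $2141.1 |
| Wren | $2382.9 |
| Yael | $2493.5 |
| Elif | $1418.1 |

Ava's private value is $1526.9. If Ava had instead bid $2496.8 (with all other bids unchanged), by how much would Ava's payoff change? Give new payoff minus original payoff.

The highest bid among the other bidders is $2493.5; Ava's bid doesn't change that.
Original bid $2172.6: Ava is not highest (top rival bid is $2493.5); payoff $0.
Alternative bid $2496.8: Ava is highest, pays the top rival bid $2493.5; payoff $1526.9 − $2493.5 = −$966.6.
Change in payoff = −$966.6 − ($0) = −$966.6.

−$966.6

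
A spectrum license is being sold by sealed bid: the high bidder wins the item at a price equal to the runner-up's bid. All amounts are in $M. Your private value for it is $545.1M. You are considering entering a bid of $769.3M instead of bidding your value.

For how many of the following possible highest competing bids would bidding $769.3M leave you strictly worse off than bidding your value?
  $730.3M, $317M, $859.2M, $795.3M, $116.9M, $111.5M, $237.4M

The deviation hurts exactly when the highest competing bid lies strictly between $545.1M and $769.3M — overbidding then wins at a price above your value.
$730.3M: inside the interval → strictly worse (loss $185.2M).
$317M: below both → same outcome either way.
$859.2M: above both → same outcome either way.
$795.3M: above both → same outcome either way.
$116.9M: below both → same outcome either way.
$111.5M: below both → same outcome either way.
$237.4M: below both → same outcome either way.
Count: 1.

1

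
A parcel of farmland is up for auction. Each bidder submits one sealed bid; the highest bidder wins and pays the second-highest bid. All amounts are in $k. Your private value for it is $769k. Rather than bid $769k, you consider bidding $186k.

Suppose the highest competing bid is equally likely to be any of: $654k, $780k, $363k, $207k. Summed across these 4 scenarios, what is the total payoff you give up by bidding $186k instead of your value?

$1083k

The deviation costs you only when the competing bid falls strictly between $186k and $769k; elsewhere both bids give the same outcome.
$654k: truthful payoff $115k, deviation payoff $0k → loss $115k.
$780k: outcomes coincide → loss $0k.
$363k: truthful payoff $406k, deviation payoff $0k → loss $406k.
$207k: truthful payoff $562k, deviation payoff $0k → loss $562k.
Total loss = $115k + $406k + $562k = $1083k.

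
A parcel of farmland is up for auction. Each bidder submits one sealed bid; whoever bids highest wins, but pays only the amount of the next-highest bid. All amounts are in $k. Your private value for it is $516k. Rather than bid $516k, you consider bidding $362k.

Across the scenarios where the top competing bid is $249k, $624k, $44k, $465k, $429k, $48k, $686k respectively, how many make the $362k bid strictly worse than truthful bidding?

The deviation hurts exactly when the highest competing bid lies strictly between $362k and $516k — underbidding then forfeits a profitable win.
$249k: below both → same outcome either way.
$624k: above both → same outcome either way.
$44k: below both → same outcome either way.
$465k: inside the interval → strictly worse (loss $51k).
$429k: inside the interval → strictly worse (loss $87k).
$48k: below both → same outcome either way.
$686k: above both → same outcome either way.
Count: 2.

2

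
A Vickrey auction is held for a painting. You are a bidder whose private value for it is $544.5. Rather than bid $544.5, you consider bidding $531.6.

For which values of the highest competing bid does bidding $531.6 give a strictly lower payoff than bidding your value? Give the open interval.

If the competing bid is below $531.6, both bids win at the same price — no difference.
If it is above $544.5, both bids lose — no difference.
If it lies strictly between $531.6 and $544.5, bidding your value wins at a price below your value (positive payoff) while bidding $531.6 loses (payoff 0).
So the deviation strictly hurts on the open interval ($531.6, $544.5).
In a second-price auction your bid sets only whether you win, not what you pay, so bidding your true value is weakly dominant.

($531.6, $544.5)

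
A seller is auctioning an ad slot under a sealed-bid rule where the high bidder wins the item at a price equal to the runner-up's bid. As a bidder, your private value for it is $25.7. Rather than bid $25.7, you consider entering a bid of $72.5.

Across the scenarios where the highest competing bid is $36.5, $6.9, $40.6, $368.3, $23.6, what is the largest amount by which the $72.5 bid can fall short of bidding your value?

$14.9

$36.5: truthful gives $0, deviation gives −$10.8 → loss $10.8.
$6.9: same outcome either way → loss $0.
$40.6: truthful gives $0, deviation gives −$14.9 → loss $14.9.
$368.3: same outcome either way → loss $0.
$23.6: same outcome either way → loss $0.
Maximum loss: $14.9.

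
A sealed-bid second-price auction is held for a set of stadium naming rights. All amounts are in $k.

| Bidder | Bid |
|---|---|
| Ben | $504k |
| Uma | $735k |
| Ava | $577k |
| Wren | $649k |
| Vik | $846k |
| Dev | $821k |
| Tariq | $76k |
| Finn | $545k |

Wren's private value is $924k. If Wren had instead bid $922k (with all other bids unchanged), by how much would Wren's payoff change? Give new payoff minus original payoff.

$78k

The highest bid among the other bidders is $846k; Wren's bid doesn't change that.
Original bid $649k: Wren is not highest (top rival bid is $846k); payoff $0k.
Alternative bid $922k: Wren is highest, pays the top rival bid $846k; payoff $924k − $846k = $78k.
Change in payoff = $78k − ($0k) = $78k.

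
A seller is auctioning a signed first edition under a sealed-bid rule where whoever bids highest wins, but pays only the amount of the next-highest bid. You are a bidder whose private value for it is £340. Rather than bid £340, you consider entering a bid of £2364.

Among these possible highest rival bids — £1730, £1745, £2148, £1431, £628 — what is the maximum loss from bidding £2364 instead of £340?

£1730: truthful gives £0, deviation gives −£1390 → loss £1390.
£1745: truthful gives £0, deviation gives −£1405 → loss £1405.
£2148: truthful gives £0, deviation gives −£1808 → loss £1808.
£1431: truthful gives £0, deviation gives −£1091 → loss £1091.
£628: truthful gives £0, deviation gives −£288 → loss £288.
Maximum loss: £1808.

£1808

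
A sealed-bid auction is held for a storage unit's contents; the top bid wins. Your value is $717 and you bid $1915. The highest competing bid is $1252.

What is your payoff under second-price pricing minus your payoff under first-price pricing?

$663

You have the highest bid, so you win under either rule.
Second-price: pay $1252 → payoff −$535.
First-price: pay your own bid $1915 → payoff −$1198.
Difference = −$535 − (−$1198) = $663.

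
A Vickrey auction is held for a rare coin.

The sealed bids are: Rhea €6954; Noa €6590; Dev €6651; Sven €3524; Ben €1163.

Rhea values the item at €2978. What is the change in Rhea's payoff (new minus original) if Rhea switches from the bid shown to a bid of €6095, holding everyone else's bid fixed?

€3673

The highest bid among the other bidders is €6651; Rhea's bid doesn't change that.
Original bid €6954: Rhea is highest, pays the top rival bid €6651; payoff €2978 − €6651 = −€3673.
Alternative bid €6095: Rhea is not highest (top rival bid is €6651); payoff €0.
Change in payoff = €0 − (−€3673) = €3673.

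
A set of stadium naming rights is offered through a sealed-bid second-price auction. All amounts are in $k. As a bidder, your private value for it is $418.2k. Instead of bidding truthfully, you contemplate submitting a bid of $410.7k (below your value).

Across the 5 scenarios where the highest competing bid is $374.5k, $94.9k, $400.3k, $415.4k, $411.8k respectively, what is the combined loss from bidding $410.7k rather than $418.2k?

$9.2k

The deviation costs you only when the competing bid falls strictly between $410.7k and $418.2k; elsewhere both bids give the same outcome.
$374.5k: outcomes coincide → loss $0k.
$94.9k: outcomes coincide → loss $0k.
$400.3k: outcomes coincide → loss $0k.
$415.4k: truthful payoff $2.8k, deviation payoff $0k → loss $2.8k.
$411.8k: truthful payoff $6.4k, deviation payoff $0k → loss $6.4k.
Total loss = $2.8k + $6.4k = $9.2k.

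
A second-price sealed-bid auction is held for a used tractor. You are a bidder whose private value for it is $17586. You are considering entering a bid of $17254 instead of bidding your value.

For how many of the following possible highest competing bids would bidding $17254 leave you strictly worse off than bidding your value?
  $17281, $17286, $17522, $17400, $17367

The deviation hurts exactly when the highest competing bid lies strictly between $17254 and $17586 — underbidding then forfeits a profitable win.
$17281: inside the interval → strictly worse (loss $305).
$17286: inside the interval → strictly worse (loss $300).
$17522: inside the interval → strictly worse (loss $64).
$17400: inside the interval → strictly worse (loss $186).
$17367: inside the interval → strictly worse (loss $219).
Count: 5.

5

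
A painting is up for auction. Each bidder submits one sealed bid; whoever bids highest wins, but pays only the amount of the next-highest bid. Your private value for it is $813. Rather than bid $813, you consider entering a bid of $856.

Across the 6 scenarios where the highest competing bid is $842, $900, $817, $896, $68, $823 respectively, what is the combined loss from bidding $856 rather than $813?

The deviation costs you only when the competing bid falls strictly between $813 and $856; elsewhere both bids give the same outcome.
$842: truthful payoff $0, deviation payoff −$29 → loss $29.
$900: outcomes coincide → loss $0.
$817: truthful payoff $0, deviation payoff −$4 → loss $4.
$896: outcomes coincide → loss $0.
$68: outcomes coincide → loss $0.
$823: truthful payoff $0, deviation payoff −$10 → loss $10.
Total loss = $29 + $4 + $10 = $43.

$43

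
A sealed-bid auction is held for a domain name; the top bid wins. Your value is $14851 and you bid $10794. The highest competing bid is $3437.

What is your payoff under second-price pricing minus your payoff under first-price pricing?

$7357

You have the highest bid, so you win under either rule.
Second-price: pay $3437 → payoff $11414.
First-price: pay your own bid $10794 → payoff $4057.
Difference = $11414 − ($4057) = $7357.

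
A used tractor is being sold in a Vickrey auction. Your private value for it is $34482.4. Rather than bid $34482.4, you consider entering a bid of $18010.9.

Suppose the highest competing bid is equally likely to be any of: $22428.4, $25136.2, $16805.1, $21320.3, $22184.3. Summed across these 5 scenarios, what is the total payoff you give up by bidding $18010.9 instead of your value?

$46860.4

The deviation costs you only when the competing bid falls strictly between $18010.9 and $34482.4; elsewhere both bids give the same outcome.
$22428.4: truthful payoff $12054, deviation payoff $0 → loss $12054.
$25136.2: truthful payoff $9346.2, deviation payoff $0 → loss $9346.2.
$16805.1: outcomes coincide → loss $0.
$21320.3: truthful payoff $13162.1, deviation payoff $0 → loss $13162.1.
$22184.3: truthful payoff $12298.1, deviation payoff $0 → loss $12298.1.
Total loss = $12054 + $9346.2 + $13162.1 + $12298.1 = $46860.4.
Because the price is fixed by the runner-up's bid, deviating from your value can only change a good outcome into a bad one — never the reverse.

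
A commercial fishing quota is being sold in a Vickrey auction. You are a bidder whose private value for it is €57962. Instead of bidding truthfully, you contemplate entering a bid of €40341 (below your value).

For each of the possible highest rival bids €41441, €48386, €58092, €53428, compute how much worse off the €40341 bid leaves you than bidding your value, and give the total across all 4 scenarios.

The deviation costs you only when the competing bid falls strictly between €40341 and €57962; elsewhere both bids give the same outcome.
€41441: truthful payoff €16521, deviation payoff €0 → loss €16521.
€48386: truthful payoff €9576, deviation payoff €0 → loss €9576.
€58092: outcomes coincide → loss €0.
€53428: truthful payoff €4534, deviation payoff €0 → loss €4534.
Total loss = €16521 + €9576 + €4534 = €30631.
Truthful bidding weakly dominates here: raising your bid can only win items priced above your value, and lowering it can only forfeit items priced below.

€30631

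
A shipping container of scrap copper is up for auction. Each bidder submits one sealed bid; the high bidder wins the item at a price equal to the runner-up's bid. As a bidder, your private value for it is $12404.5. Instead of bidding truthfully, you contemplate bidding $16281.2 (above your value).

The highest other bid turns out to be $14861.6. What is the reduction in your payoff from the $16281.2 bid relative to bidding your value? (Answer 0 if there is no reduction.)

Bidding your value $12404.5: you lose (since $12404.5 < $14861.6). Payoff $0.
Bidding $16281.2: you win and pay $14861.6. Payoff $12404.5 − $14861.6 = −$2457.1.
The competing bid $14861.6 lies between your value and your inflated bid, so overbidding wins an item priced above your value.
Loss from deviating = $0 − (−$2457.1) = $2457.1.

$2457.1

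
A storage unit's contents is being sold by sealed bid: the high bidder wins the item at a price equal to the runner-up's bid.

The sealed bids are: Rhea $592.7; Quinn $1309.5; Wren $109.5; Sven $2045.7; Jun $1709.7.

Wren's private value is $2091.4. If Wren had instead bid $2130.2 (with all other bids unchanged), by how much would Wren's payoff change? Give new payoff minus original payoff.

$45.7

The highest bid among the other bidders is $2045.7; Wren's bid doesn't change that.
Original bid $109.5: Wren is not highest (top rival bid is $2045.7); payoff $0.
Alternative bid $2130.2: Wren is highest, pays the top rival bid $2045.7; payoff $2091.4 − $2045.7 = $45.7.
Change in payoff = $45.7 − ($0) = $45.7.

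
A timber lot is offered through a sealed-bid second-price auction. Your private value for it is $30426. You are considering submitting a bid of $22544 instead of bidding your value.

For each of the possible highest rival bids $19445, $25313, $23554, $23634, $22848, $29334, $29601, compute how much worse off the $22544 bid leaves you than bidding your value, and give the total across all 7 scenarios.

$28272

The deviation costs you only when the competing bid falls strictly between $22544 and $30426; elsewhere both bids give the same outcome.
$19445: outcomes coincide → loss $0.
$25313: truthful payoff $5113, deviation payoff $0 → loss $5113.
$23554: truthful payoff $6872, deviation payoff $0 → loss $6872.
$23634: truthful payoff $6792, deviation payoff $0 → loss $6792.
$22848: truthful payoff $7578, deviation payoff $0 → loss $7578.
$29334: truthful payoff $1092, deviation payoff $0 → loss $1092.
$29601: truthful payoff $825, deviation payoff $0 → loss $825.
Total loss = $5113 + $6872 + $6792 + $7578 + $1092 + $825 = $28272.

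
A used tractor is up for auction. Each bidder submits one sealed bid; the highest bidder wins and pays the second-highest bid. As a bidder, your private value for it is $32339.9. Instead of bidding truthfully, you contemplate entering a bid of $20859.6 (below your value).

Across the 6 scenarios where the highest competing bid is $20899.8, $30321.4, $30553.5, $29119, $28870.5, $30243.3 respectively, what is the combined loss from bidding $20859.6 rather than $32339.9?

The deviation costs you only when the competing bid falls strictly between $20859.6 and $32339.9; elsewhere both bids give the same outcome.
$20899.8: truthful payoff $11440.1, deviation payoff $0 → loss $11440.1.
$30321.4: truthful payoff $2018.5, deviation payoff $0 → loss $2018.5.
$30553.5: truthful payoff $1786.4, deviation payoff $0 → loss $1786.4.
$29119: truthful payoff $3220.9, deviation payoff $0 → loss $3220.9.
$28870.5: truthful payoff $3469.4, deviation payoff $0 → loss $3469.4.
$30243.3: truthful payoff $2096.6, deviation payoff $0 → loss $2096.6.
Total loss = $11440.1 + $2018.5 + $1786.4 + $3220.9 + $3469.4 + $2096.6 = $24031.9.

$24031.9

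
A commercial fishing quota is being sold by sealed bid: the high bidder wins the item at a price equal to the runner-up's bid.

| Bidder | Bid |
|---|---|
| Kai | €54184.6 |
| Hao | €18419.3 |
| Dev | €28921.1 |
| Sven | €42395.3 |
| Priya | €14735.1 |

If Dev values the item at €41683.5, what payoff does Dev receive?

€0

Highest bid: Kai at €54184.6, so Kai wins.
Second-highest bid: Sven at €42395.3 — that is the price the winner pays.
Dev did not win, so Dev pays nothing and receives nothing: payoff €0.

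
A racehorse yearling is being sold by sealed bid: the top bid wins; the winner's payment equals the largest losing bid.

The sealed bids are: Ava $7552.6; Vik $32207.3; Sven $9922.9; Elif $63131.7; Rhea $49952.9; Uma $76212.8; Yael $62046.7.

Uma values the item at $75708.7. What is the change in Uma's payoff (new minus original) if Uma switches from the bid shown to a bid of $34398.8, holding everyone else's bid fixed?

−$12577

The highest bid among the other bidders is $63131.7; Uma's bid doesn't change that.
Original bid $76212.8: Uma is highest, pays the top rival bid $63131.7; payoff $75708.7 − $63131.7 = $12577.
Alternative bid $34398.8: Uma is not highest (top rival bid is $63131.7); payoff $0.
Change in payoff = $0 − ($12577) = −$12577.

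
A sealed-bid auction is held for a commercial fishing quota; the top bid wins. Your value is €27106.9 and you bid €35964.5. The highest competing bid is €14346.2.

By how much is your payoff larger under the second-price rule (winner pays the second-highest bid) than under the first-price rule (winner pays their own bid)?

€21618.3

You have the highest bid, so you win under either rule.
Second-price: pay €14346.2 → payoff €12760.7.
First-price: pay your own bid €35964.5 → payoff −€8857.6.
Difference = €12760.7 − (−€8857.6) = €21618.3.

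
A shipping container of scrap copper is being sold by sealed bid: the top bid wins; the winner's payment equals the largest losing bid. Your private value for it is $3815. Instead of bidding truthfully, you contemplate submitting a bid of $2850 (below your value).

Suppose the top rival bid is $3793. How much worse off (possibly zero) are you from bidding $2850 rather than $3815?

$22

Bidding your value $3815: you win (since $3815 > $3793) and pay $3793. Payoff $22.
Bidding $2850: you lose. Payoff $0.
The competing bid $3793 lies between your shaded bid and your value, so underbidding forfeits an item you could have won at a profitable price.
Loss from deviating = $22 − ($0) = $22.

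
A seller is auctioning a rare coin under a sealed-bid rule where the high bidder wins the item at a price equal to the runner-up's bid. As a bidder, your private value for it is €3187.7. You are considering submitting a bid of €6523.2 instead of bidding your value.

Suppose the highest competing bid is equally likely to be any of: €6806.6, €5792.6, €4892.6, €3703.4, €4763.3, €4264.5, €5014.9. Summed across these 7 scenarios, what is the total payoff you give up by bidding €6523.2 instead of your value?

€9305.1

The deviation costs you only when the competing bid falls strictly between €3187.7 and €6523.2; elsewhere both bids give the same outcome.
€6806.6: outcomes coincide → loss €0.
€5792.6: truthful payoff €0, deviation payoff −€2604.9 → loss €2604.9.
€4892.6: truthful payoff €0, deviation payoff −€1704.9 → loss €1704.9.
€3703.4: truthful payoff €0, deviation payoff −€515.7 → loss €515.7.
€4763.3: truthful payoff €0, deviation payoff −€1575.6 → loss €1575.6.
€4264.5: truthful payoff €0, deviation payoff −€1076.8 → loss €1076.8.
€5014.9: truthful payoff €0, deviation payoff −€1827.2 → loss €1827.2.
Total loss = €2604.9 + €1704.9 + €515.7 + €1575.6 + €1076.8 + €1827.2 = €9305.1.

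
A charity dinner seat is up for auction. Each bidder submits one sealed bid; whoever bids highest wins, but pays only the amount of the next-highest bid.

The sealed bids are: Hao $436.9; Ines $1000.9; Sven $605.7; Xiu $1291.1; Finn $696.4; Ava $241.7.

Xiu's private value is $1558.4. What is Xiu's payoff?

$557.5

Highest bid: Xiu at $1291.1, so Xiu wins.
Second-highest bid: Ines at $1000.9 — that is the price the winner pays.
Xiu's payoff = value − price = $1558.4 − $1000.9 = $557.5.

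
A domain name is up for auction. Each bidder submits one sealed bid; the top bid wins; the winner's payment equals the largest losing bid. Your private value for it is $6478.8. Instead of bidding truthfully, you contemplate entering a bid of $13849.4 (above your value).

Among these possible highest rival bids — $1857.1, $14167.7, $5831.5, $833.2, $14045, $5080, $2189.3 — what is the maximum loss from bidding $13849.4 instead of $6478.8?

$1857.1: same outcome either way → loss $0.
$14167.7: same outcome either way → loss $0.
$5831.5: same outcome either way → loss $0.
$833.2: same outcome either way → loss $0.
$14045: same outcome either way → loss $0.
$5080: same outcome either way → loss $0.
$2189.3: same outcome either way → loss $0.
Maximum loss: $0.

$0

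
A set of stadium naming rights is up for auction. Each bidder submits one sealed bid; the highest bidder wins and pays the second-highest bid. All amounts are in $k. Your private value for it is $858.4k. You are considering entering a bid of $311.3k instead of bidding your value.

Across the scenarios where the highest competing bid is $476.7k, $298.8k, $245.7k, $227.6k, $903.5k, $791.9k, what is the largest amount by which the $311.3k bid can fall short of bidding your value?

$381.7k

$476.7k: truthful gives $381.7k, deviation gives $0k → loss $381.7k.
$298.8k: same outcome either way → loss $0k.
$245.7k: same outcome either way → loss $0k.
$227.6k: same outcome either way → loss $0k.
$903.5k: same outcome either way → loss $0k.
$791.9k: truthful gives $66.5k, deviation gives $0k → loss $66.5k.
Maximum loss: $381.7k.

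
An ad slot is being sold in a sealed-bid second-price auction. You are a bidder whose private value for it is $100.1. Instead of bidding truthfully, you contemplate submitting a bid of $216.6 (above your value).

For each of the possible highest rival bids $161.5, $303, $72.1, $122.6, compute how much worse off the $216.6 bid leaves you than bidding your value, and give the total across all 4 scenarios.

$83.9

The deviation costs you only when the competing bid falls strictly between $100.1 and $216.6; elsewhere both bids give the same outcome.
$161.5: truthful payoff $0, deviation payoff −$61.4 → loss $61.4.
$303: outcomes coincide → loss $0.
$72.1: outcomes coincide → loss $0.
$122.6: truthful payoff $0, deviation payoff −$22.5 → loss $22.5.
Total loss = $61.4 + $22.5 = $83.9.
Because the price is fixed by the runner-up's bid, deviating from your value can only change a good outcome into a bad one — never the reverse.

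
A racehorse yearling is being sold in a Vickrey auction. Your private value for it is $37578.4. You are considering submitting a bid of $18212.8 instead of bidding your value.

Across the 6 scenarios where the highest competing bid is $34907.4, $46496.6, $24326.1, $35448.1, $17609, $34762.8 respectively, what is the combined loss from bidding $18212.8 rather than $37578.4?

The deviation costs you only when the competing bid falls strictly between $18212.8 and $37578.4; elsewhere both bids give the same outcome.
$34907.4: truthful payoff $2671, deviation payoff $0 → loss $2671.
$46496.6: outcomes coincide → loss $0.
$24326.1: truthful payoff $13252.3, deviation payoff $0 → loss $13252.3.
$35448.1: truthful payoff $2130.3, deviation payoff $0 → loss $2130.3.
$17609: outcomes coincide → loss $0.
$34762.8: truthful payoff $2815.6, deviation payoff $0 → loss $2815.6.
Total loss = $2671 + $13252.3 + $2130.3 + $2815.6 = $20869.2.

$20869.2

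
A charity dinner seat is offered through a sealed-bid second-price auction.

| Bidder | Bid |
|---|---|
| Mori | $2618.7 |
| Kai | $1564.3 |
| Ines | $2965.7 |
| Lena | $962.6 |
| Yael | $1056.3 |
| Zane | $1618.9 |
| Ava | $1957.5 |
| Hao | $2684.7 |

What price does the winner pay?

Highest bid: Ines at $2965.7, so Ines wins.
Second-highest bid: Hao at $2684.7 — that is the price the winner pays.

$2684.7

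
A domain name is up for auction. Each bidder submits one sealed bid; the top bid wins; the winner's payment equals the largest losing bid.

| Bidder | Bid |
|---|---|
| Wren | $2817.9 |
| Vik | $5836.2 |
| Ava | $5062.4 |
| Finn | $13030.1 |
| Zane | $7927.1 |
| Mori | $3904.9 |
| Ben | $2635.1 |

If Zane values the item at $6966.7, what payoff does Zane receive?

Highest bid: Finn at $13030.1, so Finn wins.
Second-highest bid: Zane at $7927.1 — that is the price the winner pays.
Zane did not win, so Zane pays nothing and receives nothing: payoff $0.

$0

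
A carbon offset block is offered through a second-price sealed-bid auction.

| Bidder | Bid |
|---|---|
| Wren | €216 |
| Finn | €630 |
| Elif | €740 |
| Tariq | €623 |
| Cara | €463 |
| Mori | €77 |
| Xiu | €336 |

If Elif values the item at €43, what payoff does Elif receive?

−€587

Highest bid: Elif at €740, so Elif wins.
Second-highest bid: Finn at €630 — that is the price the winner pays.
Elif's payoff = value − price = €43 − €630 = −€587.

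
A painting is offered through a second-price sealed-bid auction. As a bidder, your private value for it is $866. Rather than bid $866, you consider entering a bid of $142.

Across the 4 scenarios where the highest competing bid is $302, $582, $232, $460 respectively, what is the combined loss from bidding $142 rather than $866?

The deviation costs you only when the competing bid falls strictly between $142 and $866; elsewhere both bids give the same outcome.
$302: truthful payoff $564, deviation payoff $0 → loss $564.
$582: truthful payoff $284, deviation payoff $0 → loss $284.
$232: truthful payoff $634, deviation payoff $0 → loss $634.
$460: truthful payoff $406, deviation payoff $0 → loss $406.
Total loss = $564 + $284 + $634 + $406 = $1888.

$1888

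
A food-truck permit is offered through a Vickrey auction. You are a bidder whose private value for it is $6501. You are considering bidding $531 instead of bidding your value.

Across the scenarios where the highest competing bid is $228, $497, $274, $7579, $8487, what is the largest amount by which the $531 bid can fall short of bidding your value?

$228: same outcome either way → loss $0.
$497: same outcome either way → loss $0.
$274: same outcome either way → loss $0.
$7579: same outcome either way → loss $0.
$8487: same outcome either way → loss $0.
Maximum loss: $0.

$0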